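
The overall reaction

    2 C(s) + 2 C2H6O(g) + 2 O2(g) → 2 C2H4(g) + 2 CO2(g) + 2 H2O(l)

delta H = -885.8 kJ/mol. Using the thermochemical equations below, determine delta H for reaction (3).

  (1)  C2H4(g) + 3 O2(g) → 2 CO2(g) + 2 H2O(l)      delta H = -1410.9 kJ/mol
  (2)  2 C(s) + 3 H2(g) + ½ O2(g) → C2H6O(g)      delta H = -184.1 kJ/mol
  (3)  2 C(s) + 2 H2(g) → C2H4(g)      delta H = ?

delta H = 52.3 kJ/mol

(1) as written (CO2(g) already on the product side): -1410.9 kJ/mol
(2) reversed and × 2 (C2H6O(g) must end up as a reactant; ×2 to match 2 C2H6O(g) in the target): (-2)·(-184.1) = +368.2 kJ/mol
(3) × 3: contributes 3·x
-885.8 = (-1410.9) + (+368.2) + 3·x
x = (-885.8 − (-1042.7)) / (3) = 52.3 kJ/mol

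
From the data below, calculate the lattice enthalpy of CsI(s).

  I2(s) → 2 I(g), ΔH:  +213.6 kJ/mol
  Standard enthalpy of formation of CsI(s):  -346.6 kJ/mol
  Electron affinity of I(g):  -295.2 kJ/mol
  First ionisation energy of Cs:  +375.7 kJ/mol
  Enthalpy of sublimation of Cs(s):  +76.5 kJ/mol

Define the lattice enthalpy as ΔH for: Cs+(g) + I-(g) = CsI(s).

U = -610.4 kJ/mol

ΔHf° = 1·ΔHsub + 1·(ΣIE) + 1/2·D(I2) + 1·EA + U
-346.6 = 1·(+76.5) + 1·(+375.7) + 1/2·(+213.6) + 1·(-295.2) + U
U = -346.6 − (+263.8) = -610.4 kJ/mol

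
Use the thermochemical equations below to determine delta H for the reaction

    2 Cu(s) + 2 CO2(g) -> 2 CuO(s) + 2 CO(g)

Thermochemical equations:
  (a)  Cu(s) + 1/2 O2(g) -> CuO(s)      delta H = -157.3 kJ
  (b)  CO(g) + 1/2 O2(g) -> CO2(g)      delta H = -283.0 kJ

delta H = 251.4 kJ

(a) × 2: (2)·(-157.3) = -314.6 kJ
(b) reversed and × 2: (-2)·(-283.0) = +566.0 kJ
delta H = (-314.6) + (+566.0) = 251.4 kJ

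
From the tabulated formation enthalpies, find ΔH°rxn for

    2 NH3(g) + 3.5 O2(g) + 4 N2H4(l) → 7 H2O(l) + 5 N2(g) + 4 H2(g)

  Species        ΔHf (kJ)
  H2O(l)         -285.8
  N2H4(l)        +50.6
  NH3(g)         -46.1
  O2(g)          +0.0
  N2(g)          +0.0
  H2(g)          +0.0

Products: 7·(-285.8) + 5·(+0.0) + 4·(+0.0) = -2000.6
Reactants: 2·(-46.1) + 7/2·(+0.0) + 4·(+50.6) = +110.2
ΔH°rxn = (-2000.6) − (+110.2) = -2110.8 kJ

ΔH°rxn = -2110.8 kJ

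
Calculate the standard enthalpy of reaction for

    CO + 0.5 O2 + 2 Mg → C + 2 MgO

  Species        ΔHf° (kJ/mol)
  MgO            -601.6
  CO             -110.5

ΔH°rxn = Σ nΔHf°(products) − Σ nΔHf°(reactants).
Products: 1·(+0.0) + 2·(-601.6) = -1203.2
Reactants: 1·(-110.5) + 1/2·(+0.0) + 2·(+0.0) = -110.5
ΔHrxn = (-1203.2) − (-110.5) = -1092.7 kJ/mol

ΔHrxn = -1092.7 kJ/mol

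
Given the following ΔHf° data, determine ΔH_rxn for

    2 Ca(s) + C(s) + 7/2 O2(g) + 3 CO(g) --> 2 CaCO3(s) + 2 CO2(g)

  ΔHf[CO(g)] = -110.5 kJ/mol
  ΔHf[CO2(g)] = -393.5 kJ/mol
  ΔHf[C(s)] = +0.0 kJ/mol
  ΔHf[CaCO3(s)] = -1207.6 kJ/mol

ΔH°rxn = Σ nΔHf°(products) − Σ nΔHf°(reactants).
Products: 2·(-1207.6) + 2·(-393.5) = -3202.2
Reactants: 2·(+0.0) + 1·(+0.0) + 7/2·(+0.0) + 3·(-110.5) = -331.5
ΔH_rxn = (-3202.2) − (-331.5) = -2870.7 kJ/mol

ΔH_rxn = -2870.7 kJ/mol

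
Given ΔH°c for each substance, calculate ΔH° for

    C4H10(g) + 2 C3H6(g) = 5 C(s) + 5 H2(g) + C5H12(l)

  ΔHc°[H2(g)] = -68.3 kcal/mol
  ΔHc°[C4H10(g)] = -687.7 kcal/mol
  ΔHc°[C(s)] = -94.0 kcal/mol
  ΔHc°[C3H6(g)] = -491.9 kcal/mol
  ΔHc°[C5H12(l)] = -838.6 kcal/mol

ΔH° = -21.4 kcal/mol

With combustion enthalpies, reactants minus products:
= [1·(-687.7) + 2·(-491.9)] − [5·(-94.0) + 5·(-68.3) + 1·(-838.6)]
= -21.4 kcal/mol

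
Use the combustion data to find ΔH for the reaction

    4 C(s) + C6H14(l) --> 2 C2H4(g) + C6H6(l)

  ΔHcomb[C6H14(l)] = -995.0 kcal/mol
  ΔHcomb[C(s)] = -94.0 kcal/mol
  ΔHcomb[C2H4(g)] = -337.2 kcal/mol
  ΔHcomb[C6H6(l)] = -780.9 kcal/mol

ΔH = 84.3 kcal/mol

Using ΔH = Σ nΔHc°(reactants) − Σ nΔHc°(products):
= [4·(-94.0) + 1·(-995.0)] − [2·(-337.2) + 1·(-780.9)]
= 84.3 kcal/mol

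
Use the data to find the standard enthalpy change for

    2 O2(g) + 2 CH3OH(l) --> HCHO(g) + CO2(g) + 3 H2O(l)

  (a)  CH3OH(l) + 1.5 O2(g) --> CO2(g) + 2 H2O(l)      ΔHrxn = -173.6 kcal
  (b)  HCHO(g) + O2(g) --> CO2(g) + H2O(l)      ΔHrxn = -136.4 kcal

ΔHrxn = -210.8 kcal

(a) × 2 (scale by 2 for the 2 CH3OH(l)): (2)·(-173.6) = -347.2 kcal
(b) reversed (HCHO(g) must end up as a product): +136.4 kcal
Summing the manipulated equations, ΔHrxn = (-347.2) + (+136.4) = -210.8 kcal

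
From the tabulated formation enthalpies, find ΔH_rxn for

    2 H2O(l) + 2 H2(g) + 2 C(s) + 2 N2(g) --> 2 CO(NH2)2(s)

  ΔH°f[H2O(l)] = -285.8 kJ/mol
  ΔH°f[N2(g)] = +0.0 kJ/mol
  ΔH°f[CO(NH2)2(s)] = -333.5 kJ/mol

ΔH_rxn = -95.4 kJ/mol

Products: 2·(-333.5) = -667.0
Reactants: 2·(-285.8) + 2·(+0.0) + 2·(+0.0) + 2·(+0.0) = -571.6
ΔH_rxn = (-667.0) − (-571.6) = -95.4 kJ/mol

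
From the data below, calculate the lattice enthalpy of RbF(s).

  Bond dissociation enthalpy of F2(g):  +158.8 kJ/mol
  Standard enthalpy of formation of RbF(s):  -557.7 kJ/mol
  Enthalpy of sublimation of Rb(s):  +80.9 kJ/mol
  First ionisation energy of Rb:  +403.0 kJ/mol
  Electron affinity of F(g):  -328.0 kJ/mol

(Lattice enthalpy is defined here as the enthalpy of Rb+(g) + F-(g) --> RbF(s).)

ΔHf° = 1·ΔHsub + 1·(ΣIE) + 1/2·D(F2) + 1·EA + U
-557.7 = 1·(+80.9) + 1·(+403.0) + 1/2·(+158.8) + 1·(-328.0) + U
U = -557.7 − (+235.3) = -793.0 kJ/mol

U = -793.0 kJ/mol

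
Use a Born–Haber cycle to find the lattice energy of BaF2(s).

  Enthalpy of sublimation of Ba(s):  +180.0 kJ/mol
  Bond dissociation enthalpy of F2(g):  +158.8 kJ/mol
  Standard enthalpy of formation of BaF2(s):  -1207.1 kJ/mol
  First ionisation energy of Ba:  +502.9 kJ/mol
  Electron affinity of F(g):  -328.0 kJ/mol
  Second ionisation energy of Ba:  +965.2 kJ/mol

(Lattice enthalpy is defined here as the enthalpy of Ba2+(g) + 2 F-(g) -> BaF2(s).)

ΔHf° = 1·ΔHsub + 1·(ΣIE) + 1·D(F2) + 2·EA + U
-1207.1 = 1·(+180.0) + 1·(+1468.1) + 1·(+158.8) + 2·(-328.0) + U
U = -1207.1 − (+1150.9) = -2358.0 kJ/mol

U = -2358.0 kJ/mol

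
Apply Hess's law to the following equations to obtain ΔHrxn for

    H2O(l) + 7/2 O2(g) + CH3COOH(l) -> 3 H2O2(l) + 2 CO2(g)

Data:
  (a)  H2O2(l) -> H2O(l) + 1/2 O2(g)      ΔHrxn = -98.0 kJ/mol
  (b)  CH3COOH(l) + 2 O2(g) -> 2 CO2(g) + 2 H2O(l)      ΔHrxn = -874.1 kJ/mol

ΔHrxn = -580.1 kJ/mol

(a) reversed and × 3: (-3)·(-98.0) = +294.0 kJ/mol
(b) as written: -874.1 kJ/mol
ΔHrxn = (+294.0) + (-874.1) = -580.1 kJ/mol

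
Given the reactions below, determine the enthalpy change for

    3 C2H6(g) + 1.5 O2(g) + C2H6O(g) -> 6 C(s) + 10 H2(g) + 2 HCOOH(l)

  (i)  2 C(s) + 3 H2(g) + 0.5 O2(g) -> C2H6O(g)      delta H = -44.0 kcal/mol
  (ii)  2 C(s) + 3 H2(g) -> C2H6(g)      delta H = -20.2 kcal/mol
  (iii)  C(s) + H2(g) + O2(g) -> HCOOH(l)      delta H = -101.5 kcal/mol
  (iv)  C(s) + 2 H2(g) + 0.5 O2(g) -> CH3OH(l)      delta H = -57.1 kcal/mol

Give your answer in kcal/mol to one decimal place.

(i) reversed: +44.0 kcal/mol
(ii) reversed and × 3: (-3)·(-20.2) = +60.6 kcal/mol
(iii) × 2: (2)·(-101.5) = -203.0 kcal/mol
(iv): not needed.
delta H = (-1)·(-44.0) + (-3)·(-20.2) + (2)·(-101.5) = -98.4 kcal/mol

delta H = -98.4 kcal/mol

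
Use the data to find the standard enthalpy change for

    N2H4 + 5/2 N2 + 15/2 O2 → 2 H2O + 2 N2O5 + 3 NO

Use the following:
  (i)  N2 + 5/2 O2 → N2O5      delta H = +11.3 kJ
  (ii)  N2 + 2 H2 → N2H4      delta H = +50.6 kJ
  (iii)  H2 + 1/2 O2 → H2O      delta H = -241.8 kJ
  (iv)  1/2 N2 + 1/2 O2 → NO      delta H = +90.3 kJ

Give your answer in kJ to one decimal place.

delta H = -240.7 kJ

(i) × 2 (scale by 2 for the 2 N2O5): (2)·(+11.3) = +22.6 kJ
(ii) reversed (N2H4 must end up as a reactant): -50.6 kJ
(iii) × 2 (scale by 2 for the 2 H2O): (2)·(-241.8) = -483.6 kJ
(iv) × 3 (scale by 3 for the 3 NO): (3)·(+90.3) = +270.9 kJ
delta H = (2)·(+11.3) + (-1)·(+50.6) + (2)·(-241.8) + (3)·(+90.3) = -240.7 kJ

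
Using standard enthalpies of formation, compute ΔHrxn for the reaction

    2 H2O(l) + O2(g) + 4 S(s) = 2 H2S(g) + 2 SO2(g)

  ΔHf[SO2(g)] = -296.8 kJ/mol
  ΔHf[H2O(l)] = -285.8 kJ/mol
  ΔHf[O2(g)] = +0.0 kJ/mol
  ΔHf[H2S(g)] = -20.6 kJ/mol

ΔHrxn = -63.2 kJ/mol

Products: 2·(-20.6) + 2·(-296.8) = -634.8
Reactants: 2·(-285.8) + 1·(+0.0) + 4·(+0.0) = -571.6
ΔHrxn = (-634.8) − (-571.6) = -63.2 kJ/mol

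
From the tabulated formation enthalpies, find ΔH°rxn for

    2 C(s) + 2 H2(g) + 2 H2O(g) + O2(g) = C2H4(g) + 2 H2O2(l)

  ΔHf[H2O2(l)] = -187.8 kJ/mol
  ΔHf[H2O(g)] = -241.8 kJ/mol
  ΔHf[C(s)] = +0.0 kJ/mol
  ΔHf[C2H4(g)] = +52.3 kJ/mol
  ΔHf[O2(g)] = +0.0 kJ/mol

Products: 1·(+52.3) + 2·(-187.8) = -323.3
Reactants: 2·(+0.0) + 2·(+0.0) + 2·(-241.8) + 1·(+0.0) = -483.6
ΔH°rxn = (-323.3) − (-483.6) = 160.3 kJ/mol

ΔH°rxn = 160.3 kJ/mol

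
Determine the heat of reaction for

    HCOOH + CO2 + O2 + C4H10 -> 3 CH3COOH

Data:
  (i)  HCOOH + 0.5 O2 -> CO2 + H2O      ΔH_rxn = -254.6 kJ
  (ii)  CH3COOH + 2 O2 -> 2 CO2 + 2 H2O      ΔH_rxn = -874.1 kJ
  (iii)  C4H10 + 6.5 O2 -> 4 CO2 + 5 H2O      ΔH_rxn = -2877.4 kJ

ΔH_rxn = -509.7 kJ

(i) as written: -254.6 kJ
(ii) reversed and × 3: (-3)·(-874.1) = +2622.3 kJ
(iii) as written: -2877.4 kJ
Summing the manipulated equations, ΔH_rxn = (-254.6) + (+2622.3) + (-2877.4) = -509.7 kJ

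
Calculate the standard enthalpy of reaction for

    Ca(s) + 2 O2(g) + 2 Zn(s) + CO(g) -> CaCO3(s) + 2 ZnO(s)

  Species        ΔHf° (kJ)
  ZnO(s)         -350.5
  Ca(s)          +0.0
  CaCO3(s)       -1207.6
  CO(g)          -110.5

ΔH_rxn = -1798.1 kJ

ΔH°rxn = Σ nΔHf°(products) − Σ nΔHf°(reactants).
Products: 1·(-1207.6) + 2·(-350.5) = -1908.6
Reactants: 1·(+0.0) + 2·(+0.0) + 2·(+0.0) + 1·(-110.5) = -110.5
ΔH_rxn = (-1908.6) − (-110.5) = -1798.1 kJ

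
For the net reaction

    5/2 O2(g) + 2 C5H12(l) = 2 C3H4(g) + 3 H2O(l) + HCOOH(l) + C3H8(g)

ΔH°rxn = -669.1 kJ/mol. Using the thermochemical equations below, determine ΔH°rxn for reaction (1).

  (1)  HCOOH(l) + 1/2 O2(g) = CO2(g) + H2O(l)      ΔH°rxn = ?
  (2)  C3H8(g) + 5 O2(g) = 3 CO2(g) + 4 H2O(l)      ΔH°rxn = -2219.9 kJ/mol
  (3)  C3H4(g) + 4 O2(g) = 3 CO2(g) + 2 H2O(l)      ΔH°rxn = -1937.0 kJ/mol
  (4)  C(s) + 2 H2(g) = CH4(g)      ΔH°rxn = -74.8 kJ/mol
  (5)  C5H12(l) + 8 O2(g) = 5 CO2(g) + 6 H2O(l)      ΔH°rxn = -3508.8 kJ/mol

ΔH°rxn = -254.6 kJ/mol

(1) reversed: contributes −x
(2) reversed: +2219.9 kJ/mol
(3) reversed and × 2: (-2)·(-1937.0) = +3874.0 kJ/mol
(4): not needed.
(5) × 2: (2)·(-3508.8) = -7017.6 kJ/mol
-669.1 = (+2219.9) + (+3874.0) + (-7017.6) − x
x = (-669.1 − (-923.7)) / (-1) = -254.6 kJ/mol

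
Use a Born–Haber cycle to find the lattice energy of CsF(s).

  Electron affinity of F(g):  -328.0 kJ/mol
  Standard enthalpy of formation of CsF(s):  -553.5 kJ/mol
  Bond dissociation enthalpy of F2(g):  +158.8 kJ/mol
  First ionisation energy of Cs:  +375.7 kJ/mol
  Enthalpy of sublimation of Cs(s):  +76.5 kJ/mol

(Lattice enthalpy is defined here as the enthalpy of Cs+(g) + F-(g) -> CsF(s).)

ΔHf° = 1·ΔHsub + 1·(ΣIE) + 1/2·D(F2) + 1·EA + U
-553.5 = 1·(+76.5) + 1·(+375.7) + 1/2·(+158.8) + 1·(-328.0) + U
U = -553.5 − (+203.6) = -757.1 kJ/mol

U = -757.1 kJ/mol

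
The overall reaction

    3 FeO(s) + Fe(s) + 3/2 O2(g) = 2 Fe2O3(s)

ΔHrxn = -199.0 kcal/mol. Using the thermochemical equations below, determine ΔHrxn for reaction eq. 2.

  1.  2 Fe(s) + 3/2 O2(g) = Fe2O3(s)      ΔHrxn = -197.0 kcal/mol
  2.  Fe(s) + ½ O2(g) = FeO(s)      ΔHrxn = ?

ΔHrxn = -65.0 kcal/mol

eq. 1 × 2: (2)·(-197.0) = -394.0 kcal/mol
eq. 2 reversed and × 3: contributes −3·x
-199.0 = (-394.0) − 3·x
x = (-199.0 − (-394.0)) / (-3) = -65.0 kcal/mol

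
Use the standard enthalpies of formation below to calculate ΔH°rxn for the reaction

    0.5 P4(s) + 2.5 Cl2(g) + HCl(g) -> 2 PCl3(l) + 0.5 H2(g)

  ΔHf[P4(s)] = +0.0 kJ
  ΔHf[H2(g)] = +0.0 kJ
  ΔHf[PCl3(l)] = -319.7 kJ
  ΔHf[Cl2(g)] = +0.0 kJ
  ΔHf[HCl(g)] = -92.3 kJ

ΔH°rxn = Σ nΔHf°(products) − Σ nΔHf°(reactants).
Products: 2·(-319.7) + 1/2·(+0.0) = -639.4
Reactants: 1/2·(+0.0) + 5/2·(+0.0) + 1·(-92.3) = -92.3
ΔH°rxn = (-639.4) − (-92.3) = -547.1 kJ

ΔH°rxn = -547.1 kJ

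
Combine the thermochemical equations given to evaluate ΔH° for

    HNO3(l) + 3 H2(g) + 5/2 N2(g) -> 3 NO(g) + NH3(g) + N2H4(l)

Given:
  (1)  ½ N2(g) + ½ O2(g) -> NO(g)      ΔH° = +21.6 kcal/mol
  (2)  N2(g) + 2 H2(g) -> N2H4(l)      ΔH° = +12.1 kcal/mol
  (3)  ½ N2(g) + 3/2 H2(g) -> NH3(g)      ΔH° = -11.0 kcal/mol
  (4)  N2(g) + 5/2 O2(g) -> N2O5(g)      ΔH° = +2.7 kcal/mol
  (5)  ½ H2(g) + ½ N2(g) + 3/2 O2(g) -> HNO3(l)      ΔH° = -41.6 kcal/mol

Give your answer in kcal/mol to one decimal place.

(1) × 3: (3)·(+21.6) = +64.8 kcal/mol
(2) as written: +12.1 kcal/mol
(3) as written: -11.0 kcal/mol
(4): not needed.
(5) reversed: +41.6 kcal/mol
Since enthalpy is a state function, ΔH° = (+64.8) + (+12.1) + (-11.0) + (+41.6) = 107.5 kcal/mol

ΔH° = 107.5 kcal/mol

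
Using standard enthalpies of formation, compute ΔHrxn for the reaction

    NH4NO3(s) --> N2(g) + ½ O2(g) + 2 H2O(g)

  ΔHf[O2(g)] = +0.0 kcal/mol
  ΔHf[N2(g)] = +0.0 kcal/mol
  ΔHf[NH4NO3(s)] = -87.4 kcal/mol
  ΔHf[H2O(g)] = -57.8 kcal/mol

ΔH°rxn = Σ nΔHf°(products) − Σ nΔHf°(reactants).
Products: 1·(+0.0) + 1/2·(+0.0) + 2·(-57.8) = -115.6
Reactants: 1·(-87.4) = -87.4
ΔHrxn = (-115.6) − (-87.4) = -28.2 kcal/mol

ΔHrxn = -28.2 kcal/mol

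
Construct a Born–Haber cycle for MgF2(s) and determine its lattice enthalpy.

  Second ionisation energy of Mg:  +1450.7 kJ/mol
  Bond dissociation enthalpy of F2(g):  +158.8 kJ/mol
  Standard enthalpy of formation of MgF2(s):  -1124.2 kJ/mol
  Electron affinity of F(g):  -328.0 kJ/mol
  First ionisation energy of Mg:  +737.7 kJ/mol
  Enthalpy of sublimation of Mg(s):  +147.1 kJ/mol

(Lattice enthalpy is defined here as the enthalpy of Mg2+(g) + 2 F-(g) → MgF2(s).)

ΔHf° = 1·ΔHsub + 1·(ΣIE) + 1·D(F2) + 2·EA + U
-1124.2 = 1·(+147.1) + 1·(+2188.4) + 1·(+158.8) + 2·(-328.0) + U
U = -1124.2 − (+1838.3) = -2962.5 kJ/mol

U = -2962.5 kJ/mol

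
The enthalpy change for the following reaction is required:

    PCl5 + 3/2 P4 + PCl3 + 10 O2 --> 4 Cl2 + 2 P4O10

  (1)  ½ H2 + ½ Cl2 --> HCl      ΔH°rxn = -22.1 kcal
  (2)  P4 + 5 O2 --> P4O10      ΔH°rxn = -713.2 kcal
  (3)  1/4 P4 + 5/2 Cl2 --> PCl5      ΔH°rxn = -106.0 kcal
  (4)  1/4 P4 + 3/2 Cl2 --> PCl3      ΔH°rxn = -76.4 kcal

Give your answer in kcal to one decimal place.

ΔH°rxn = -1244.0 kcal

(1): not needed (HCl appears nowhere else).
(2) × 2 (scale by 2 for the 2 P4O10): (2)·(-713.2) = -1426.4 kcal
(3) reversed (PCl5 must end up as a reactant): +106.0 kcal
(4) reversed (PCl3 must end up as a reactant): +76.4 kcal
ΔH°rxn = (2)·(-713.2) + (-1)·(-106.0) + (-1)·(-76.4) = -1244.0 kcal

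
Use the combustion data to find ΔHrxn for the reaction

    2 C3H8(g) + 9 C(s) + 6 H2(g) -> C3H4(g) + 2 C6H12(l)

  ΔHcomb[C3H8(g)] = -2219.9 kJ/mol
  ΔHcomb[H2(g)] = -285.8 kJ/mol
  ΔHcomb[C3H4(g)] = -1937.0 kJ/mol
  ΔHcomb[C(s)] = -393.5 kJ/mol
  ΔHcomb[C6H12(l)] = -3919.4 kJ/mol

ΔHrxn = 79.7 kJ/mol

Using ΔH = Σ nΔHc°(reactants) − Σ nΔHc°(products):
= [2·(-2219.9) + 9·(-393.5) + 6·(-285.8)] − [1·(-1937.0) + 2·(-3919.4)]
= 79.7 kJ/mol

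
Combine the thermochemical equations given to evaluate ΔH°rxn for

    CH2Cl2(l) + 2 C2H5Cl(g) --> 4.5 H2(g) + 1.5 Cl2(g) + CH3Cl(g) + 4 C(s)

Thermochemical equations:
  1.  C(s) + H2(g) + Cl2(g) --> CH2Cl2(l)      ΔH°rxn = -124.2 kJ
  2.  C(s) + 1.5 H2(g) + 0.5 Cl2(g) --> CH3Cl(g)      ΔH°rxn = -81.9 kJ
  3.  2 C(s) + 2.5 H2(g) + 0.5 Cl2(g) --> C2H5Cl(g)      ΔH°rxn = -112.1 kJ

ΔH°rxn = 266.5 kJ

eq. 1 reversed: +124.2 kJ
eq. 2 as written: -81.9 kJ
eq. 3 reversed and × 2: (-2)·(-112.1) = +224.2 kJ
ΔH°rxn = (-1)·(-124.2) + (1)·(-81.9) + (-2)·(-112.1) = 266.5 kJ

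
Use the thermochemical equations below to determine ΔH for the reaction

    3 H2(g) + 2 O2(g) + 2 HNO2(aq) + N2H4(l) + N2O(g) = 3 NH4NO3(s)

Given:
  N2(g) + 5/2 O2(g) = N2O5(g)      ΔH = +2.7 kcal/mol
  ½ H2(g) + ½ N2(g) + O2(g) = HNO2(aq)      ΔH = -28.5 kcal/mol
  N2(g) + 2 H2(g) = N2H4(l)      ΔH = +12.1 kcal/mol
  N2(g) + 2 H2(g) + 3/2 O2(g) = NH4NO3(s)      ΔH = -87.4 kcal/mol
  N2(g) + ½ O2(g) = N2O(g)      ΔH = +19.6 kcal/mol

ΔH = -236.9 kcal/mol

equation 1: not needed.
equation 2 reversed and × 2: (-2)·(-28.5) = +57.0 kcal/mol
equation 3 reversed: -12.1 kcal/mol
equation 4 × 3: (3)·(-87.4) = -262.2 kcal/mol
equation 5 reversed: -19.6 kcal/mol
ΔH = (+57.0) + (-12.1) + (-262.2) + (-19.6) = -236.9 kcal/mol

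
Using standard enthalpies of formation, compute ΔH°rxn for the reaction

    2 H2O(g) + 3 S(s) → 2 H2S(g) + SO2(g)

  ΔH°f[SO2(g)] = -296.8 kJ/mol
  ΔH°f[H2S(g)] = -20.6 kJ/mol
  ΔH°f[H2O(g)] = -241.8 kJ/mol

Products: 2·(-20.6) + 1·(-296.8) = -338.0
Reactants: 2·(-241.8) + 3·(+0.0) = -483.6
ΔH°rxn = (-338.0) − (-483.6) = 145.6 kJ/mol

ΔH°rxn = 145.6 kJ/mol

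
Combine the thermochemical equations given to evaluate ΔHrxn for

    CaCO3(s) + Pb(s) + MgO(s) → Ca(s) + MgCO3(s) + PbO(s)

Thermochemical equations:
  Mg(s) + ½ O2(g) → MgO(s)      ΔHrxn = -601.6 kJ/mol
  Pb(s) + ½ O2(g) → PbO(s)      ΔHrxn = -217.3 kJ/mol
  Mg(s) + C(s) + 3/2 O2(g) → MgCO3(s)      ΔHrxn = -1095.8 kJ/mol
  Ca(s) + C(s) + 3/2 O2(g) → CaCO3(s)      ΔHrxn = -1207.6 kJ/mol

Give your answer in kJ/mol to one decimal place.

equation 1 reversed (reverse to put MgO(s) on the reactant side): +601.6 kJ/mol
equation 2 as written (PbO(s) already on the product side): -217.3 kJ/mol
equation 3 as written (MgCO3(s) already on the product side): -1095.8 kJ/mol
equation 4 reversed (reverse to put CaCO3(s) on the reactant side): +1207.6 kJ/mol
ΔHrxn = (+601.6) + (-217.3) + (-1095.8) + (+1207.6) = 496.1 kJ/mol

ΔHrxn = 496.1 kJ/mol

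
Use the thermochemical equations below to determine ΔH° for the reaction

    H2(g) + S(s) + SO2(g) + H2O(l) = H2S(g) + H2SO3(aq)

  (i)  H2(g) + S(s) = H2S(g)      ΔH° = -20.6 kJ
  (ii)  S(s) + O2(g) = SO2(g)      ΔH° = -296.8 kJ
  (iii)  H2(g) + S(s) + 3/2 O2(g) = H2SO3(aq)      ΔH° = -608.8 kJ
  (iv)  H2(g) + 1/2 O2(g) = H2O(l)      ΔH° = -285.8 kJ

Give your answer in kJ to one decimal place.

(i) as written: -20.6 kJ
(ii) reversed: +296.8 kJ
(iii) as written: -608.8 kJ
(iv) reversed: +285.8 kJ
ΔH° = (1)·(-20.6) + (-1)·(-296.8) + (1)·(-608.8) + (-1)·(-285.8) = -46.8 kJ

ΔH° = -46.8 kJ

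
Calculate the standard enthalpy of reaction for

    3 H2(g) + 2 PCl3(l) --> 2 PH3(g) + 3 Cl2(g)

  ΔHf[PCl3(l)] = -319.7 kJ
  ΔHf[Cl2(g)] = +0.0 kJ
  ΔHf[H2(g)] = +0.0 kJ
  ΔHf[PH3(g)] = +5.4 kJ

ΔHrxn = 650.2 kJ

Products: 2·(+5.4) + 3·(+0.0) = +10.8
Reactants: 3·(+0.0) + 2·(-319.7) = -639.4
ΔHrxn = (+10.8) − (-639.4) = 650.2 kJ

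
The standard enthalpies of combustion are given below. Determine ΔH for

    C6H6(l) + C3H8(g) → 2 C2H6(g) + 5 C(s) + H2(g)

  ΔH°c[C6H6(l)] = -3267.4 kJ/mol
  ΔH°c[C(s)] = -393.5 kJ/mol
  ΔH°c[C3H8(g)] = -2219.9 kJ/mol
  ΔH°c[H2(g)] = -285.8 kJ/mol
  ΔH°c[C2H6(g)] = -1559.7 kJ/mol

ΔH = -114.6 kJ/mol

With combustion enthalpies, reactants minus products:
= [1·(-3267.4) + 1·(-2219.9)] − [2·(-1559.7) + 5·(-393.5) + 1·(-285.8)]
= -114.6 kJ/mol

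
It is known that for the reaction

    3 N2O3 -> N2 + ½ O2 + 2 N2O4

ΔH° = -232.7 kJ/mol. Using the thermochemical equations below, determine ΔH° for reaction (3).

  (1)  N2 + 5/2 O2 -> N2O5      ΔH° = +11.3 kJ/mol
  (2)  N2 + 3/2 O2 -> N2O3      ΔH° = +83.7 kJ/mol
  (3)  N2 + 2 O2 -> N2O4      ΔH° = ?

ΔH° = 9.2 kJ/mol

(1): not needed (N2O5 appears nowhere else).
(2) reversed and × 3 (reverse to put N2O3 on the reactant side; ×3 to match 3 N2O3 in the target): (-3)·(+83.7) = -251.1 kJ/mol
(3) × 2 (×2 to match 2 N2O4 in the target): contributes 2·x
-232.7 = (-251.1) + 2·x
x = (-232.7 − (-251.1)) / (2) = 9.2 kJ/mol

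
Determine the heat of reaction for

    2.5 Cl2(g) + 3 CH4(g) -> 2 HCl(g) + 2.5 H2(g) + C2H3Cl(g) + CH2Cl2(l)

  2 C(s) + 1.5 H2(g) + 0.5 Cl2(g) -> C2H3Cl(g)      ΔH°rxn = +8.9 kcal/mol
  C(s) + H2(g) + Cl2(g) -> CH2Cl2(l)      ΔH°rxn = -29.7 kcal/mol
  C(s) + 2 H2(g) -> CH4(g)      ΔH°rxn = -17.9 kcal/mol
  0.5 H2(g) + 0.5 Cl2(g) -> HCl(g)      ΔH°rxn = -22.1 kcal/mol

equation 1 as written: +8.9 kcal/mol
equation 2 as written: -29.7 kcal/mol
equation 3 reversed and × 3: (-3)·(-17.9) = +53.7 kcal/mol
equation 4 × 2: (2)·(-22.1) = -44.2 kcal/mol
Combining the equations, ΔH°rxn = (+8.9) + (-29.7) + (+53.7) + (-44.2) = -11.3 kcal/mol

ΔH°rxn = -11.3 kcal/mol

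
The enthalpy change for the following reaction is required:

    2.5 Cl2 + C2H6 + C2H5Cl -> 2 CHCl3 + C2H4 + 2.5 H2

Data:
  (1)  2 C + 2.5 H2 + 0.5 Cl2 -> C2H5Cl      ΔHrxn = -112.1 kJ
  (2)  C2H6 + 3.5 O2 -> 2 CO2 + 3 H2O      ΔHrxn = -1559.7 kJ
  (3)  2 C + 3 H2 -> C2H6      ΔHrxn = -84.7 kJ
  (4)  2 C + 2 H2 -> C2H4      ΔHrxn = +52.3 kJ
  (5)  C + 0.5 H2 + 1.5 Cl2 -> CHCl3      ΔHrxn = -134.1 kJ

(1) reversed: +112.1 kJ
(2): not needed.
(3) reversed: +84.7 kJ
(4) as written: +52.3 kJ
(5) × 2: (2)·(-134.1) = -268.2 kJ
Combining the equations, ΔHrxn = (-1)·(-112.1) + (-1)·(-84.7) + (1)·(+52.3) + (2)·(-134.1) = -19.1 kJ

ΔHrxn = -19.1 kJ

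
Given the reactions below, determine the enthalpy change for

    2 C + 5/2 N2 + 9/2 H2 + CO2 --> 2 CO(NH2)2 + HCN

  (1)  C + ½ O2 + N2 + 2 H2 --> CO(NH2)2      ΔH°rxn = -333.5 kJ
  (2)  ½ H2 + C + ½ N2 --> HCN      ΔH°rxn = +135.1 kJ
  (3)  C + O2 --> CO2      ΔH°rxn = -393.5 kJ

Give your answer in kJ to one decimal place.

(1) × 2: (2)·(-333.5) = -667.0 kJ
(2) as written: +135.1 kJ
(3) reversed: +393.5 kJ
ΔH°rxn = (2)·(-333.5) + (1)·(+135.1) + (-1)·(-393.5) = -138.4 kJ

ΔH°rxn = -138.4 kJ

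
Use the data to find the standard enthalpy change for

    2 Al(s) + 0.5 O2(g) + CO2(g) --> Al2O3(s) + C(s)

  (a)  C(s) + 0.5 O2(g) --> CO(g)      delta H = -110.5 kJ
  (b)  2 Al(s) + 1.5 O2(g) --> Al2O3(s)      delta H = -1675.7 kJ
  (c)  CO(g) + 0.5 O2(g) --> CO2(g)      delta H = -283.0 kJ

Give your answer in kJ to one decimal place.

(a) reversed: +110.5 kJ
(b) as written: -1675.7 kJ
(c) reversed: +283.0 kJ
Combining the equations, delta H = (-1)·(-110.5) + (1)·(-1675.7) + (-1)·(-283.0) = -1282.2 kJ

delta H = -1282.2 kJ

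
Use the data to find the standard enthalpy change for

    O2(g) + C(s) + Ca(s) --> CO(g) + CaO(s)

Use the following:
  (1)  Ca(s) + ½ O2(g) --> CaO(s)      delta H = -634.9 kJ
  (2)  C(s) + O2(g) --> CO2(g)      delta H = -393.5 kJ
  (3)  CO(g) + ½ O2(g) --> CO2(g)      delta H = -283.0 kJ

delta H = -745.4 kJ

(1) as written (CaO(s) already on the product side): -634.9 kJ
(2) as written (C(s) already on the reactant side): -393.5 kJ
(3) reversed (CO(g) must end up as a product): +283.0 kJ
delta H = (-634.9) + (-393.5) + (+283.0) = -745.4 kJ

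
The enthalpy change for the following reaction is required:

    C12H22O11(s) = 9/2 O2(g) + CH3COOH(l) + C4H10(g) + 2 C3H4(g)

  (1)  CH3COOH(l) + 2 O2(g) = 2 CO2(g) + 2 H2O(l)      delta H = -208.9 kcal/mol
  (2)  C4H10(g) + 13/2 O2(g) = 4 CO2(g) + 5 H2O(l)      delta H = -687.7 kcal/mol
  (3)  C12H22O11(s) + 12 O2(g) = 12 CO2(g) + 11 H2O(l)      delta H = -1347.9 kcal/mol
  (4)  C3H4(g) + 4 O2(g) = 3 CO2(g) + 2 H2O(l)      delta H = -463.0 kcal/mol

delta H = 474.7 kcal/mol

(1) reversed (reverse to put CH3COOH(l) on the product side): +208.9 kcal/mol
(2) reversed (C4H10(g) must end up as a product): +687.7 kcal/mol
(3) as written (C12H22O11(s) already on the reactant side): -1347.9 kcal/mol
(4) reversed and × 2 (C3H4(g) must end up as a product; scale by 2 for the 2 C3H4(g)): (-2)·(-463.0) = +926.0 kcal/mol
Combining the equations, delta H = (+208.9) + (+687.7) + (-1347.9) + (+926.0) = 474.7 kcal/mol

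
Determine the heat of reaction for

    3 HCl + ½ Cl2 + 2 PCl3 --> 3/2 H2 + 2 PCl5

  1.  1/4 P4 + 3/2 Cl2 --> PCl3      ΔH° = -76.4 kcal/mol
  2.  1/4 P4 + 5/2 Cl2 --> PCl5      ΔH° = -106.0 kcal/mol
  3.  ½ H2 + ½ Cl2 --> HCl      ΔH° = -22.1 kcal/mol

eq. 1 reversed and × 2 (PCl3 must end up as a reactant; scale by 2 for the 2 PCl3): (-2)·(-76.4) = +152.8 kcal/mol
eq. 2 × 2 (×2 to match 2 PCl5 in the target): (2)·(-106.0) = -212.0 kcal/mol
eq. 3 reversed and × 3 (reverse to put HCl on the reactant side; scale by 3 for the 3 HCl): (-3)·(-22.1) = +66.3 kcal/mol
By Hess's law, ΔH° = (+152.8) + (-212.0) + (+66.3) = 7.1 kcal/mol

ΔH° = 7.1 kcal/mol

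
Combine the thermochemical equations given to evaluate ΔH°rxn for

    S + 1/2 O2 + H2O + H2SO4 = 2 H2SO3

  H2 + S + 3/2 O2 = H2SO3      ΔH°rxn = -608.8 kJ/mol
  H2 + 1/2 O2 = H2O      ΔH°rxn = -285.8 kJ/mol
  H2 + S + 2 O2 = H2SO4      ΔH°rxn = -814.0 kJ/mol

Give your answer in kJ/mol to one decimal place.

ΔH°rxn = -117.8 kJ/mol

equation 1 × 2 (scale by 2 for the 2 H2SO3): (2)·(-608.8) = -1217.6 kJ/mol
equation 2 reversed (reverse to put H2O on the reactant side): +285.8 kJ/mol
equation 3 reversed (reverse to put H2SO4 on the reactant side): +814.0 kJ/mol
Combining the equations, ΔH°rxn = (2)·(-608.8) + (-1)·(-285.8) + (-1)·(-814.0) = -117.8 kJ/mol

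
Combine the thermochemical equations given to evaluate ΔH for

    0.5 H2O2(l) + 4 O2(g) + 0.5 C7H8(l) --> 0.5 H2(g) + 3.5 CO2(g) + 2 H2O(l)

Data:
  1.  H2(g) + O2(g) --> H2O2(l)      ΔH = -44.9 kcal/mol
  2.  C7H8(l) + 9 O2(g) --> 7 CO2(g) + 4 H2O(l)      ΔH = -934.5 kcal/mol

eq. 1 reversed and × 1/2: (-1/2)·(-44.9) = +22.45 kcal/mol
eq. 2 × 1/2: (1/2)·(-934.5) = -467.25 kcal/mol
Since enthalpy is a state function, ΔH = (+22.45) + (-467.25) = -444.8 kcal/mol

ΔH = -444.8 kcal/mol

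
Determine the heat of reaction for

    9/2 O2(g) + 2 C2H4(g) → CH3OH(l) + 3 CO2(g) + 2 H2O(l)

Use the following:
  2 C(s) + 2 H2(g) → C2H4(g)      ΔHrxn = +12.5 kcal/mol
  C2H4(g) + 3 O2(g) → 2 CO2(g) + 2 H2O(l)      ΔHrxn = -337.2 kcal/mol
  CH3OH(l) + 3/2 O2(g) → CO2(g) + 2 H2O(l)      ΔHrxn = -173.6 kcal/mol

equation 1: not needed (C(s) appears nowhere else).
equation 2 × 2: (2)·(-337.2) = -674.4 kcal/mol
equation 3 reversed (CH3OH(l) must end up as a product): +173.6 kcal/mol
Since enthalpy is a state function, ΔHrxn = (-674.4) + (+173.6) = -500.8 kcal/mol

ΔHrxn = -500.8 kcal/mol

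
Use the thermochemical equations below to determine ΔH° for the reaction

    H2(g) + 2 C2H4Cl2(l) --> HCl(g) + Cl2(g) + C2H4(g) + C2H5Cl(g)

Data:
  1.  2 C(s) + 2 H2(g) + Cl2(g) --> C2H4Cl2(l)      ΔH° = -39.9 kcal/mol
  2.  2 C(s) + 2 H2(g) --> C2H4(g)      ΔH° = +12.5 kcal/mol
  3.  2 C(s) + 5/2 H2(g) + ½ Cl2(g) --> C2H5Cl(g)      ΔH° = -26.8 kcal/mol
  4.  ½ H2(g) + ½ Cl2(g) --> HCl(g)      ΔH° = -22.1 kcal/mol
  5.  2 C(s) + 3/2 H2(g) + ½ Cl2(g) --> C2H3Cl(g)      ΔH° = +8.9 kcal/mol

ΔH° = 43.4 kcal/mol

eq. 1 reversed and × 2 (reverse to put C2H4Cl2(l) on the reactant side; ×2 to match 2 C2H4Cl2(l) in the target): (-2)·(-39.9) = +79.8 kcal/mol
eq. 2 as written (C2H4(g) already on the product side): +12.5 kcal/mol
eq. 3 as written (C2H5Cl(g) already on the product side): -26.8 kcal/mol
eq. 4 as written (HCl(g) already on the product side): -22.1 kcal/mol
eq. 5: not needed (C2H3Cl(g) appears nowhere else).
Since enthalpy is a state function, ΔH° = (+79.8) + (+12.5) + (-26.8) + (-22.1) = 43.4 kcal/mol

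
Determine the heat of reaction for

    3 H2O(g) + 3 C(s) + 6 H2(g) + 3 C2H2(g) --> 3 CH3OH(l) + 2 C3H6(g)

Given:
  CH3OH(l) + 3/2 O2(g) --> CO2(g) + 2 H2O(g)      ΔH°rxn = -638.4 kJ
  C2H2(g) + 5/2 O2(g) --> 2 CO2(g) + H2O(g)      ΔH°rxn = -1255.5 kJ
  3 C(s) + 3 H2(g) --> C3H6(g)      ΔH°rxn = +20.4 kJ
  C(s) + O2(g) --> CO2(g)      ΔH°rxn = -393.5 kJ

equation 1 reversed and × 3: (-3)·(-638.4) = +1915.2 kJ
equation 2 × 3: (3)·(-1255.5) = -3766.5 kJ
equation 3 × 2: (2)·(+20.4) = +40.8 kJ
equation 4 reversed and × 3: (-3)·(-393.5) = +1180.5 kJ
By Hess's law, ΔH°rxn = (+1915.2) + (-3766.5) + (+40.8) + (+1180.5) = -630.0 kJ

ΔH°rxn = -630.0 kJ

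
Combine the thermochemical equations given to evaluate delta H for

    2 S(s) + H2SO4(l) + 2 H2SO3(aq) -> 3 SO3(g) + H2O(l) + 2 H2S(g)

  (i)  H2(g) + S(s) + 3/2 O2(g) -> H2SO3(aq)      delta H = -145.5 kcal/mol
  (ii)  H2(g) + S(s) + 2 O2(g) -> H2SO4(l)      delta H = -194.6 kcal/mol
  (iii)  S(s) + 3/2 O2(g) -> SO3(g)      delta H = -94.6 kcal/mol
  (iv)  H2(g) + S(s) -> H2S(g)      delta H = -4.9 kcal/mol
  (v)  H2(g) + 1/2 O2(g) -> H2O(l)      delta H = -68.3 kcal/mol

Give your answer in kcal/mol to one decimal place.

(i) reversed and × 2: (-2)·(-145.5) = +291.0 kcal/mol
(ii) reversed: +194.6 kcal/mol
(iii) × 3: (3)·(-94.6) = -283.8 kcal/mol
(iv) × 2: (2)·(-4.9) = -9.8 kcal/mol
(v) as written: -68.3 kcal/mol
Combining the equations, delta H = (+291.0) + (+194.6) + (-283.8) + (-9.8) + (-68.3) = 123.7 kcal/mol

delta H = 123.7 kcal/mol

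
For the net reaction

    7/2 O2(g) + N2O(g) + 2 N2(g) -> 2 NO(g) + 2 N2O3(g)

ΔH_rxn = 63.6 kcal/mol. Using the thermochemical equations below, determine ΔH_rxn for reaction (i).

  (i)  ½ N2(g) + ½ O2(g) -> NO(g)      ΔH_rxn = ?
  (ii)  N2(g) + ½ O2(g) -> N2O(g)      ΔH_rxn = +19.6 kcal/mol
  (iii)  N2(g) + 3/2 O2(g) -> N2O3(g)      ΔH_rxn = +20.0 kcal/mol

ΔH_rxn = 21.6 kcal/mol

(i) × 2 (scale by 2 for the 2 NO(g)): contributes 2·x
(ii) reversed (N2O(g) must end up as a reactant): -19.6 kcal/mol
(iii) × 2 (scale by 2 for the 2 N2O3(g)): (2)·(+20.0) = +40.0 kcal/mol
+63.6 = (-19.6) + (+40.0) + 2·x
x = (+63.6 − (+20.4)) / (2) = 21.6 kcal/mol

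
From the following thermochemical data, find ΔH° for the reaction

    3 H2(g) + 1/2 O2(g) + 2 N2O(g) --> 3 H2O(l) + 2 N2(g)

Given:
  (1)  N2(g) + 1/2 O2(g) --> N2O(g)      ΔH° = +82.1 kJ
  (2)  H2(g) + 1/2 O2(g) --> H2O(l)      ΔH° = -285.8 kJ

ΔH° = -1021.6 kJ

(1) reversed and × 2: (-2)·(+82.1) = -164.2 kJ
(2) × 3: (3)·(-285.8) = -857.4 kJ
Combining the equations, ΔH° = (-2)·(+82.1) + (3)·(-285.8) = -1021.6 kJ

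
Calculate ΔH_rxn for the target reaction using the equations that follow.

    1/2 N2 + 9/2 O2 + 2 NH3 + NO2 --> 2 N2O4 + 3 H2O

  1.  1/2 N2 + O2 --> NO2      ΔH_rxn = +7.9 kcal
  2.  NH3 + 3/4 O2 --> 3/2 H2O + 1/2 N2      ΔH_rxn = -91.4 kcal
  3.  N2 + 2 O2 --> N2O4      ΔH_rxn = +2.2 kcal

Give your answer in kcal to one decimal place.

ΔH_rxn = -186.3 kcal

eq. 1 reversed (reverse to put NO2 on the reactant side): -7.9 kcal
eq. 2 × 2 (×2 to match 2 NH3 in the target): (2)·(-91.4) = -182.8 kcal
eq. 3 × 2 (scale by 2 for the 2 N2O4): (2)·(+2.2) = +4.4 kcal
Summing the manipulated equations, ΔH_rxn = (-1)·(+7.9) + (2)·(-91.4) + (2)·(+2.2) = -186.3 kcal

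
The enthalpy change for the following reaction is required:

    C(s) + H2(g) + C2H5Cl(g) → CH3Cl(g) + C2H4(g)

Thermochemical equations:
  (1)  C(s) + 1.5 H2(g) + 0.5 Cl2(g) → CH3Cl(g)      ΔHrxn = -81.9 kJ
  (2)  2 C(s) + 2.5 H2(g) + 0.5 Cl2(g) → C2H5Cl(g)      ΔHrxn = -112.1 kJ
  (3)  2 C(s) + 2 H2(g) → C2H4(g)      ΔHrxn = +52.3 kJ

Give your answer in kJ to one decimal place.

(1) as written: -81.9 kJ
(2) reversed: +112.1 kJ
(3) as written: +52.3 kJ
ΔHrxn = (1)·(-81.9) + (-1)·(-112.1) + (1)·(+52.3) = 82.5 kJ

ΔHrxn = 82.5 kJ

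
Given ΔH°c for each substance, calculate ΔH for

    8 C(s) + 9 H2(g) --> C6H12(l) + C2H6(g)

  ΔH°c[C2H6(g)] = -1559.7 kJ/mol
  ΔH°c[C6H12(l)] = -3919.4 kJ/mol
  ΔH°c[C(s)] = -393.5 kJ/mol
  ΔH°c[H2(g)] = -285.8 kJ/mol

ΔH = -241.1 kJ/mol

Using ΔH = Σ nΔHc°(reactants) − Σ nΔHc°(products):
= [8·(-393.5) + 9·(-285.8)] − [1·(-3919.4) + 1·(-1559.7)]
= -241.1 kJ/mol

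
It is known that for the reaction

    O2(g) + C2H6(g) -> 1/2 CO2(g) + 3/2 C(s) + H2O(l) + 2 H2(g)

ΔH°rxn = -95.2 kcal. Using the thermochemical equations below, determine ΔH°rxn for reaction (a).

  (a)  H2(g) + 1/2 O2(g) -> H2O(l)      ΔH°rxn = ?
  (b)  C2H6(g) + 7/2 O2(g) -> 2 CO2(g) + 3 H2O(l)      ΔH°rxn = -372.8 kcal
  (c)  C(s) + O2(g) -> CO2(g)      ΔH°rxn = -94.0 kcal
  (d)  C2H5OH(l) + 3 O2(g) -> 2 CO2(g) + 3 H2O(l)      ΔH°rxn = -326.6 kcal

ΔH°rxn = -68.3 kcal

(a) reversed and × 2: contributes −2·x
(b) as written: -372.8 kcal
(c) reversed and × 3/2: (-3/2)·(-94.0) = +141.0 kcal
(d): not needed.
-95.2 = (-372.8) + (+141.0) − 2·x
x = (-95.2 − (-231.8)) / (-2) = -68.3 kcal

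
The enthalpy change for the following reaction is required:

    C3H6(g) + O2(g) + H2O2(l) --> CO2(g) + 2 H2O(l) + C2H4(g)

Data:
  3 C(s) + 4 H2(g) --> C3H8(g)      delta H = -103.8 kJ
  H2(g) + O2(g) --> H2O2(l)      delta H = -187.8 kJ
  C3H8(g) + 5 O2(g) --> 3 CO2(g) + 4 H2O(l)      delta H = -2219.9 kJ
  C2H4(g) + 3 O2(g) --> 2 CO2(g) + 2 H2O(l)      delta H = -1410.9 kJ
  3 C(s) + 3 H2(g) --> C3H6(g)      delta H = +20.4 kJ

equation 1 as written: -103.8 kJ
equation 2 reversed (H2O2(l) must end up as a reactant): +187.8 kJ
equation 3 as written: -2219.9 kJ
equation 4 reversed (C2H4(g) must end up as a product): +1410.9 kJ
equation 5 reversed (reverse to put C3H6(g) on the reactant side): -20.4 kJ
delta H = (-103.8) + (+187.8) + (-2219.9) + (+1410.9) + (-20.4) = -745.4 kJ

delta H = -745.4 kJ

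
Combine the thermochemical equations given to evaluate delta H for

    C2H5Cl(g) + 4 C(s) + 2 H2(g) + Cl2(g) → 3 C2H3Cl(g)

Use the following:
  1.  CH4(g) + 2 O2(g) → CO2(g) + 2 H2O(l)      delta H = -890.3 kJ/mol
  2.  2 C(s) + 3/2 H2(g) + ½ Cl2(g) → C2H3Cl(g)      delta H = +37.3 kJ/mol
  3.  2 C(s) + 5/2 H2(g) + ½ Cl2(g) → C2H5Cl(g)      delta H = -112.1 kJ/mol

delta H = 224.0 kJ/mol

eq. 1: not needed (CH4(g) appears nowhere else).
eq. 2 × 3 (scale by 3 for the 3 C2H3Cl(g)): (3)·(+37.3) = +111.9 kJ/mol
eq. 3 reversed (reverse to put C2H5Cl(g) on the reactant side): +112.1 kJ/mol
delta H = (3)·(+37.3) + (-1)·(-112.1) = 224.0 kJ/mol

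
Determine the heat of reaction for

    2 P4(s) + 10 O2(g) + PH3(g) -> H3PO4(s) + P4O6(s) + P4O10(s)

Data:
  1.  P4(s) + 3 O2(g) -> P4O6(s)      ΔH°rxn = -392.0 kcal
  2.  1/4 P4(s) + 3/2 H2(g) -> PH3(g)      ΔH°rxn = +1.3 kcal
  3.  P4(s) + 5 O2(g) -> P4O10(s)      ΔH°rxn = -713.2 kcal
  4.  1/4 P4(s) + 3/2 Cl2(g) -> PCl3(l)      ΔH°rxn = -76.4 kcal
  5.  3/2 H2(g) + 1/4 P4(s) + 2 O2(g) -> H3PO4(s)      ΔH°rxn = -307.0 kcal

ΔH°rxn = -1413.5 kcal

eq. 1 as written: -392.0 kcal
eq. 2 reversed: -1.3 kcal
eq. 3 as written: -713.2 kcal
eq. 4: not needed.
eq. 5 as written: -307.0 kcal
ΔH°rxn = (1)·(-392.0) + (-1)·(+1.3) + (1)·(-713.2) + (1)·(-307.0) = -1413.5 kcal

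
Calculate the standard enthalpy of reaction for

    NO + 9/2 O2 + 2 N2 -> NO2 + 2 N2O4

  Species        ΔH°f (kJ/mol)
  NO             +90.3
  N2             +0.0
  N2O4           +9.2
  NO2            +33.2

ΔHrxn = -38.7 kJ/mol

Products: 1·(+33.2) + 2·(+9.2) = +51.6
Reactants: 1·(+90.3) + 9/2·(+0.0) + 2·(+0.0) = +90.3
ΔHrxn = (+51.6) − (+90.3) = -38.7 kJ/mol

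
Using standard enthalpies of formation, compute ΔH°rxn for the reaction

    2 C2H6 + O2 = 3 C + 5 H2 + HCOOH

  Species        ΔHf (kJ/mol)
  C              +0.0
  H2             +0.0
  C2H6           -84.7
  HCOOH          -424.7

ΔH°rxn = Σ nΔHf°(products) − Σ nΔHf°(reactants).
Products: 3·(+0.0) + 5·(+0.0) + 1·(-424.7) = -424.7
Reactants: 2·(-84.7) + 1·(+0.0) = -169.4
ΔH°rxn = (-424.7) − (-169.4) = -255.3 kJ/mol

ΔH°rxn = -255.3 kJ/mol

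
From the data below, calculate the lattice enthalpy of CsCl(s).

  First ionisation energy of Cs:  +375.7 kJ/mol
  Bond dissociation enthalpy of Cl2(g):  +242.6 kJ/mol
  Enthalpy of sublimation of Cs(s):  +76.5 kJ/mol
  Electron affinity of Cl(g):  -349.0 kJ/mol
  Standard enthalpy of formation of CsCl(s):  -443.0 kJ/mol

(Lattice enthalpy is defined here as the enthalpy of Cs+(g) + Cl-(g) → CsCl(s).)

U = -667.5 kJ/mol

ΔHf° = 1·ΔHsub + 1·(ΣIE) + 1/2·D(Cl2) + 1·EA + U
-443.0 = 1·(+76.5) + 1·(+375.7) + 1/2·(+242.6) + 1·(-349.0) + U
U = -443.0 − (+224.5) = -667.5 kJ/mol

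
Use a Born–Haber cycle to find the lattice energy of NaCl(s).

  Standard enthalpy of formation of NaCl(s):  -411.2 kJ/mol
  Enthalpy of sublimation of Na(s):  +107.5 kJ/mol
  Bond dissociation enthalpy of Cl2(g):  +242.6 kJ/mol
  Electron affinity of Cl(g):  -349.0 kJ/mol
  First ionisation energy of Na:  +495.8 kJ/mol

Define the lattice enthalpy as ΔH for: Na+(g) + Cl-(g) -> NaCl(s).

ΔHf° = 1·ΔHsub + 1·(ΣIE) + 1/2·D(Cl2) + 1·EA + U
-411.2 = 1·(+107.5) + 1·(+495.8) + 1/2·(+242.6) + 1·(-349.0) + U
U = -411.2 − (+375.6) = -786.8 kJ/mol

U = -786.8 kJ/mol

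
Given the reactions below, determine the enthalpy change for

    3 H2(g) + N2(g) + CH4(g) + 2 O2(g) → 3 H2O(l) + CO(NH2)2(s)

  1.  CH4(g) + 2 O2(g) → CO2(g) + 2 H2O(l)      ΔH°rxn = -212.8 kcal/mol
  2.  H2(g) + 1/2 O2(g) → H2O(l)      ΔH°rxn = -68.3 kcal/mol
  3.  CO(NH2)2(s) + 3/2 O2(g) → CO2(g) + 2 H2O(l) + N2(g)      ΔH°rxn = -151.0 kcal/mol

ΔH°rxn = -266.7 kcal/mol

eq. 1 as written: -212.8 kcal/mol
eq. 2 × 3: (3)·(-68.3) = -204.9 kcal/mol
eq. 3 reversed: +151.0 kcal/mol
ΔH°rxn = (-212.8) + (-204.9) + (+151.0) = -266.7 kcal/mol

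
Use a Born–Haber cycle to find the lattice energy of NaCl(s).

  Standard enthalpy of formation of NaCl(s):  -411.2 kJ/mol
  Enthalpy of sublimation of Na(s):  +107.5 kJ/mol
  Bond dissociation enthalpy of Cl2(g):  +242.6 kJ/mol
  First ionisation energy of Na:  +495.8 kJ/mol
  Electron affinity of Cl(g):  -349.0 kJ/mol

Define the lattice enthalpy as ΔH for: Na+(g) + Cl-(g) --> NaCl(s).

U = -786.8 kJ/mol

ΔHf° = 1·ΔHsub + 1·(ΣIE) + 1/2·D(Cl2) + 1·EA + U
-411.2 = 1·(+107.5) + 1·(+495.8) + 1/2·(+242.6) + 1·(-349.0) + U
U = -411.2 − (+375.6) = -786.8 kJ/mol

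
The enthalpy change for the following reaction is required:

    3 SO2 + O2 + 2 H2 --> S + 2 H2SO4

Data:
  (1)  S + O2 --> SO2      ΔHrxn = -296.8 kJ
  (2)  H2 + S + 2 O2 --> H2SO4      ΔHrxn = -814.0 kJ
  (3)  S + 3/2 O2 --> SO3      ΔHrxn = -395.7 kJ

ΔHrxn = -737.6 kJ

(1) reversed and × 3: (-3)·(-296.8) = +890.4 kJ
(2) × 2: (2)·(-814.0) = -1628.0 kJ
(3): not needed.
By Hess's law, ΔHrxn = (+890.4) + (-1628.0) = -737.6 kJ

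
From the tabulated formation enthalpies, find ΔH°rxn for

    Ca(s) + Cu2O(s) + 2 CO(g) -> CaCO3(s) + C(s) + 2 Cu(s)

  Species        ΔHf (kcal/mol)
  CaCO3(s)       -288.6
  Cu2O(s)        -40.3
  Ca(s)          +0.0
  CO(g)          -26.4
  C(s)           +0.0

Products: 1·(-288.6) + 1·(+0.0) + 2·(+0.0) = -288.6
Reactants: 1·(+0.0) + 1·(-40.3) + 2·(-26.4) = -93.1
ΔH°rxn = (-288.6) − (-93.1) = -195.5 kcal/mol

ΔH°rxn = -195.5 kcal/mol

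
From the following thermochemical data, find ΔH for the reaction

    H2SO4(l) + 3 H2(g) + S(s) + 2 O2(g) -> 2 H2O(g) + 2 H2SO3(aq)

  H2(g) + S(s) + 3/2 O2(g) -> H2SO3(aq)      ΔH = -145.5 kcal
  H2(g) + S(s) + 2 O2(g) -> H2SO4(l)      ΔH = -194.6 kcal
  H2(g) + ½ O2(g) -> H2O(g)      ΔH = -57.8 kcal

equation 1 × 2: (2)·(-145.5) = -291.0 kcal
equation 2 reversed: +194.6 kcal
equation 3 × 2: (2)·(-57.8) = -115.6 kcal
By Hess's law, ΔH = (2)·(-145.5) + (-1)·(-194.6) + (2)·(-57.8) = -212.0 kcal

ΔH = -212.0 kcal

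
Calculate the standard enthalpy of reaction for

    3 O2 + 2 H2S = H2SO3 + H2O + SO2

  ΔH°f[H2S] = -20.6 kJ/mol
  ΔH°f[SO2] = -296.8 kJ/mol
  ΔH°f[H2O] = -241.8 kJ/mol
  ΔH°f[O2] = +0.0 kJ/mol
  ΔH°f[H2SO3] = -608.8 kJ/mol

ΔH_rxn = -1106.2 kJ/mol

Products: 1·(-608.8) + 1·(-241.8) + 1·(-296.8) = -1147.4
Reactants: 3·(+0.0) + 2·(-20.6) = -41.2
ΔH_rxn = (-1147.4) − (-41.2) = -1106.2 kJ/mol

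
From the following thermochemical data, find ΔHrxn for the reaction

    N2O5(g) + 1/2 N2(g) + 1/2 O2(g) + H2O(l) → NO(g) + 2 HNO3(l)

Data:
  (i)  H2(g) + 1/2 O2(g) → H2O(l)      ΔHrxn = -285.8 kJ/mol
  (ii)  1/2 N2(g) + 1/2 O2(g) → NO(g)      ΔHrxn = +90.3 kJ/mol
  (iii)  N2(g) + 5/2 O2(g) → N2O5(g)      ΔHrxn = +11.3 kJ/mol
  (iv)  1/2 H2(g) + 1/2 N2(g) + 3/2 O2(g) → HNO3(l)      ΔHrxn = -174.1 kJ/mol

ΔHrxn = 16.6 kJ/mol

(i) reversed (reverse to put H2O(l) on the reactant side): +285.8 kJ/mol
(ii) as written (NO(g) already on the product side): +90.3 kJ/mol
(iii) reversed (reverse to put N2O5(g) on the reactant side): -11.3 kJ/mol
(iv) × 2 (×2 to match 2 HNO3(l) in the target): (2)·(-174.1) = -348.2 kJ/mol
ΔHrxn = (+285.8) + (+90.3) + (-11.3) + (-348.2) = 16.6 kJ/mol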